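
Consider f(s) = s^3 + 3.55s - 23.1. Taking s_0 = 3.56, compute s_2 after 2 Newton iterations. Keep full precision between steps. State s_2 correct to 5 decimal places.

2.46160

f'(s) = 3s^2 + 3.55
s_0 = 3.560000: f = 34.656016, f' = 41.570800 → s_1 = 3.560000 - (34.656016)/(41.570800) = 2.726338
s_1 = 2.726338: f = 6.843137, f' = 25.848749 → s_2 = 2.726338 - (6.843137)/(25.848749) = 2.461600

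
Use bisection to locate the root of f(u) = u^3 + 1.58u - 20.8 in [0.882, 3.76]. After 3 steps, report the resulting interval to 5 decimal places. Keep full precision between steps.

[2.32100, 2.68075]

f(0.882000) = -18.720311, f(3.760000) = 38.298176 (opposite signs)
step 1: m = 2.321000, f(m) = -4.629498 < 0 → root in [2.321000, 3.760000]
step 2: m = 3.040500, f(m) = 12.112319 > 0 → root in [2.321000, 3.040500]
step 3: m = 2.680750, f(m) = 2.700582 > 0 → root in [2.321000, 2.680750]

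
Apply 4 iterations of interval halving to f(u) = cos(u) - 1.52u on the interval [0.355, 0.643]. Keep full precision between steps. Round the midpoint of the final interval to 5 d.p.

f(0.355000) = 0.398046, f(0.643000) = -0.177059 (opposite signs)
step 1: m = 0.499000, f(m) = 0.119582 > 0 → root in [0.499000, 0.643000]
step 2: m = 0.571000, f(m) = -0.026559 < 0 → root in [0.499000, 0.571000]
step 3: m = 0.535000, f(m) = 0.047069 > 0 → root in [0.535000, 0.571000]
step 4: m = 0.553000, f(m) = 0.010393 > 0 → root in [0.553000, 0.571000]
Midpoint of [0.553000, 0.571000] = 0.562000

0.56200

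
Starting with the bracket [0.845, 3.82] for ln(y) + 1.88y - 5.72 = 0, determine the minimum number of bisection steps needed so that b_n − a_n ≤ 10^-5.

19

Initial width b − a = 3.82 − 0.845 = 2.975000.
After n steps the width is (b−a)/2^n; need (b−a)/2^n ≤ 10^-5.
So n ≥ log₂(2.975000/10^-5) = log₂(297500.0000) ≈ 18.1825.
Hence n = 19.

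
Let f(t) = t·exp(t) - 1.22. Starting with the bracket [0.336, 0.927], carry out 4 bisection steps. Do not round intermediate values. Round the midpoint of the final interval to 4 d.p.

f(0.336000) = -0.749822, f(0.927000) = 1.122452 (opposite signs)
step 1: m = 0.631500, f(m) = -0.032509 < 0 → root in [0.631500, 0.927000]
step 2: m = 0.779250, f(m) = 0.478638 > 0 → root in [0.631500, 0.779250]
step 3: m = 0.705375, f(m) = 0.208106 > 0 → root in [0.631500, 0.705375]
step 4: m = 0.668438, f(m) = 0.084246 > 0 → root in [0.631500, 0.668438]
Midpoint of [0.631500, 0.668438] = 0.649969

0.6500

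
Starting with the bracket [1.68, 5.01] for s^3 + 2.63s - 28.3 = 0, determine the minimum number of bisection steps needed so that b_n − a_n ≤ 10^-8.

29

Initial width b − a = 5.01 − 1.68 = 3.330000.
After n steps the width is (b−a)/2^n; need (b−a)/2^n ≤ 10^-8.
So n ≥ log₂(3.330000/10^-8) = log₂(333000000.0000) ≈ 28.3109.
Hence n = 29.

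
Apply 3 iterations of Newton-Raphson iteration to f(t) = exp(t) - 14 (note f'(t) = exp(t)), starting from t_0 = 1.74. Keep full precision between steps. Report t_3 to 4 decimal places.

t_0 = 1.740000: f = -8.302657, f' = 5.697343 → t_1 = 1.740000 - (-8.302657)/(5.697343) = 3.197286
t_1 = 3.197286: f = 10.466030, f' = 24.466030 → t_2 = 3.197286 - (10.466030)/(24.466030) = 2.769508
t_2 = 2.769508: f = 1.950778, f' = 15.950778 → t_3 = 2.769508 - (1.950778)/(15.950778) = 2.647208

2.6472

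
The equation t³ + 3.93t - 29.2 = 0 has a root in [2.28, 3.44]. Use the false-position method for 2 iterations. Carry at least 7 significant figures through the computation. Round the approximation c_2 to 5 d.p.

f(2.280000) = -8.387248, f(3.440000) = 25.026784
step 1: c = 2.571171, f(c) = -2.097484 < 0 → new bracket [2.571171, 3.440000]
step 2: c = 2.638357, f(c) = -0.465852 < 0 → new bracket [2.638357, 3.440000]

2.63836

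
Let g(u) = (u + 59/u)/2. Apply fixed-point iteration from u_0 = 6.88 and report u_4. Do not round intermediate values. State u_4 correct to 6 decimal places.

7.681146

u_1 = g(6.880000) = 7.727791
u_2 = g(7.727791) = 7.681287
u_3 = g(7.681287) = 7.681146
u_4 = g(7.681146) = 7.681146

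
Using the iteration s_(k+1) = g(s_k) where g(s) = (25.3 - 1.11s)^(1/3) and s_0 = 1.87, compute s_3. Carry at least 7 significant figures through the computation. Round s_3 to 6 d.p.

2.809807

s_1 = g(1.870000) = 2.853082
s_2 = g(2.853082) = 2.807678
s_3 = g(2.807678) = 2.809807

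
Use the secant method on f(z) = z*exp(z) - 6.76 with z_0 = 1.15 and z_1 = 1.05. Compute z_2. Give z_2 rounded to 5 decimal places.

1.64543

f(z_0) = -3.128078, f(z_1) = -3.759466
z_2 = 1.050000 - (-3.759466)·(1.050000 - 1.150000)/(-3.759466 - (-3.128078)) = 1.645429; f(z_2) = 1.768638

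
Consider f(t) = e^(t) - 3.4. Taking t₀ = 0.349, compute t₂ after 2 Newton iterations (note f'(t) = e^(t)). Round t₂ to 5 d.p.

1.33974

t_0 = 0.349000: f = -1.982351, f' = 1.417649 → t_1 = 0.349000 - (-1.982351)/(1.417649) = 1.747337
t_1 = 1.747337: f = 2.339297, f' = 5.739297 → t_2 = 1.747337 - (2.339297)/(5.739297) = 1.339744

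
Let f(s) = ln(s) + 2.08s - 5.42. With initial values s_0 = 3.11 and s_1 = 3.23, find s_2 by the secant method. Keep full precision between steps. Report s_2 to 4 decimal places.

f(s_0) = 2.183423, f(s_1) = 2.470882
s_2 = 3.230000 - (2.470882)·(3.230000 - 3.110000)/(2.470882 - (2.183423)) = 2.198530; f(s_2) = -0.059270

2.1985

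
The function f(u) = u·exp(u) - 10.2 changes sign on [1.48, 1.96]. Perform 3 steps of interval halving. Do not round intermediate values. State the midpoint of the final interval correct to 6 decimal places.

1.750000

f(1.480000) = -3.698440, f(1.960000) = 3.714681 (opposite signs)
step 1: m = 1.720000, f(m) = -0.594611 < 0 → root in [1.720000, 1.960000]
step 2: m = 1.840000, f(m) = 1.385630 > 0 → root in [1.720000, 1.840000]
step 3: m = 1.780000, f(m) = 0.355144 > 0 → root in [1.720000, 1.780000]
Midpoint of [1.720000, 1.780000] = 1.750000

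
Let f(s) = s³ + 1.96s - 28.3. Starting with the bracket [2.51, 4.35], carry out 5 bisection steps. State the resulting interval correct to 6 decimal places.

[2.797500, 2.855000]

f(2.510000) = -7.567149, f(4.350000) = 62.538875 (opposite signs)
step 1: m = 3.430000, f(m) = 18.776407 > 0 → root in [2.510000, 3.430000]
step 2: m = 2.970000, f(m) = 3.719273 > 0 → root in [2.510000, 2.970000]
step 3: m = 2.740000, f(m) = -2.358776 < 0 → root in [2.740000, 2.970000]
step 4: m = 2.855000, f(m) = 0.566976 > 0 → root in [2.740000, 2.855000]
step 5: m = 2.797500, f(m) = -0.923648 < 0 → root in [2.797500, 2.855000]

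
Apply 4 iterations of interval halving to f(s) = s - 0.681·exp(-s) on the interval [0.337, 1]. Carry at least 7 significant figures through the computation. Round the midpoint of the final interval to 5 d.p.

f(0.337000) = -0.149172, f(1.000000) = 0.749474 (opposite signs)
step 1: m = 0.668500, f(m) = 0.319503 > 0 → root in [0.337000, 0.668500]
step 2: m = 0.502750, f(m) = 0.090837 > 0 → root in [0.337000, 0.502750]
step 3: m = 0.419875, f(m) = -0.027630 < 0 → root in [0.419875, 0.502750]
step 4: m = 0.461313, f(m) = 0.031972 > 0 → root in [0.419875, 0.461313]
Midpoint of [0.419875, 0.461313] = 0.440594

0.44059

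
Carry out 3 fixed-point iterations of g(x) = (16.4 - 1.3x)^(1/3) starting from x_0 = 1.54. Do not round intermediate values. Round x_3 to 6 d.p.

x_1 = g(1.540000) = 2.432768
x_2 = g(2.432768) = 2.365562
x_3 = g(2.365562) = 2.370754

2.370754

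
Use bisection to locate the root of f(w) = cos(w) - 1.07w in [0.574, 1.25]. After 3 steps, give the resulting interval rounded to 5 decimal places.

[0.65850, 0.74300]

f(0.574000) = 0.225556, f(1.250000) = -1.022178 (opposite signs)
step 1: m = 0.912000, f(m) = -0.363674 < 0 → root in [0.574000, 0.912000]
step 2: m = 0.743000, f(m) = -0.058568 < 0 → root in [0.574000, 0.743000]
step 3: m = 0.658500, f(m) = 0.086316 > 0 → root in [0.658500, 0.743000]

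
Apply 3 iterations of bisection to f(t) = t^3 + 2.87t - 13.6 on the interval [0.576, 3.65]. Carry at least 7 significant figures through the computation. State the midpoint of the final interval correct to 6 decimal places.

1.920875

f(0.576000) = -11.755777, f(3.650000) = 45.502625 (opposite signs)
step 1: m = 2.113000, f(m) = 1.898367 > 0 → root in [0.576000, 2.113000]
step 2: m = 1.344500, f(m) = -7.310859 < 0 → root in [1.344500, 2.113000]
step 3: m = 1.728750, f(m) = -3.471986 < 0 → root in [1.728750, 2.113000]
Midpoint of [1.728750, 2.113000] = 1.920875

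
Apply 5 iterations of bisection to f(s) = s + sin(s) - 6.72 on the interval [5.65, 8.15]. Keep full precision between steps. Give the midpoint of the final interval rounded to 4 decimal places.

6.4703

f(5.650000) = -1.661716, f(8.150000) = 2.386506 (opposite signs)
step 1: m = 6.900000, f(m) = 0.758440 > 0 → root in [5.650000, 6.900000]
step 2: m = 6.275000, f(m) = -0.453185 < 0 → root in [6.275000, 6.900000]
step 3: m = 6.587500, f(m) = 0.167139 > 0 → root in [6.275000, 6.587500]
step 4: m = 6.431250, f(m) = -0.141226 < 0 → root in [6.431250, 6.587500]
step 5: m = 6.509375, f(m) = 0.013641 > 0 → root in [6.431250, 6.509375]
Midpoint of [6.431250, 6.509375] = 6.470313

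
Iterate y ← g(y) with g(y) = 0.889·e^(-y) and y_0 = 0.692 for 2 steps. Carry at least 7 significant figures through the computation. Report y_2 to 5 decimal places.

0.56969

y_1 = g(0.692000) = 0.445010
y_2 = g(0.445010) = 0.569687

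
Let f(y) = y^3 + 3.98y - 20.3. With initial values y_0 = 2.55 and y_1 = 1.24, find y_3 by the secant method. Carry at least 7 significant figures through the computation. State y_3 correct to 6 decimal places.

f(y_0) = 6.430375, f(y_1) = -13.458176
y_2 = 1.240000 - (-13.458176)·(1.240000 - 2.550000)/(-13.458176 - (6.430375)) = 2.126450; f(y_2) = -2.221366
y_3 = 2.126450 - (-2.221366)·(2.126450 - 1.240000)/(-2.221366 - (-13.458176)) = 2.301689; f(y_3) = 1.054555

2.301689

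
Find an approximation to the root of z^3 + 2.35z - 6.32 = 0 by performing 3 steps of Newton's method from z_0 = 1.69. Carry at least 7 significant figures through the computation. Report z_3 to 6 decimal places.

f'(z) = 3z^2 + 2.35
z_0 = 1.690000: f = 2.478309, f' = 10.918300 → z_1 = 1.690000 - (2.478309)/(10.918300) = 1.463013
z_1 = 1.463013: f = 0.249526, f' = 8.771224 → z_2 = 1.463013 - (0.249526)/(8.771224) = 1.434565
z_2 = 1.434565: f = 0.003529, f' = 8.523930 → z_3 = 1.434565 - (0.003529)/(8.523930) = 1.434151

1.434151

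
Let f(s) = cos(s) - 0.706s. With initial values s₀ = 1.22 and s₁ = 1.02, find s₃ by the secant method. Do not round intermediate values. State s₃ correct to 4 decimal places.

0.8909

f(s_0) = -0.517674, f(s_1) = -0.196754
s_2 = 1.020000 - (-0.196754)·(1.020000 - 1.220000)/(-0.196754 - (-0.517674)) = 0.897381; f(s_2) = -0.009892
s_3 = 0.897381 - (-0.009892)·(0.897381 - 1.020000)/(-0.009892 - (-0.196754)) = 0.890890; f(s_3) = -0.000248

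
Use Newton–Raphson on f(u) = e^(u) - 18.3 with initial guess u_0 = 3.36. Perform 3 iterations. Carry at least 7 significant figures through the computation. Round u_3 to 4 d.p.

2.9069

f'(u) = e^(u)
u_0 = 3.360000: f = 10.489191, f' = 28.789191 → u_1 = 3.360000 - (10.489191)/(28.789191) = 2.995655
u_1 = 2.995655: f = 1.698459, f' = 19.998459 → u_2 = 2.995655 - (1.698459)/(19.998459) = 2.910726
u_2 = 2.910726: f = 0.070125, f' = 18.370125 → u_3 = 2.910726 - (0.070125)/(18.370125) = 2.906908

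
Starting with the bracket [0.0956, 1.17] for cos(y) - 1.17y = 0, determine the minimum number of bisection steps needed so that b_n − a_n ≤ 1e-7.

Initial width b − a = 1.17 − 0.0956 = 1.074400.
After n steps the width is (b−a)/2^n; need (b−a)/2^n ≤ 1e-7.
So n ≥ log₂(1.074400/1e-7) = log₂(10744000.0000) ≈ 23.3570.
Hence n = 24.

24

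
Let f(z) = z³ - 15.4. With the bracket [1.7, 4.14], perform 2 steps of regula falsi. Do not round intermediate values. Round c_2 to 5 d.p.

f(1.700000) = -10.487000, f(4.140000) = 55.557944
step 1: c = 2.087437, f(c) = -6.304211 < 0 → new bracket [2.087437, 4.140000]
step 2: c = 2.296609, f(c) = -3.286741 < 0 → new bracket [2.296609, 4.140000]

2.29661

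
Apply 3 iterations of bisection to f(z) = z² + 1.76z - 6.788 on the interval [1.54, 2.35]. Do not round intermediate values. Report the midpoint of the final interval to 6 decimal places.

f(1.540000) = -1.706000, f(2.350000) = 2.870500 (opposite signs)
step 1: m = 1.945000, f(m) = 0.418225 > 0 → root in [1.540000, 1.945000]
step 2: m = 1.742500, f(m) = -0.684894 < 0 → root in [1.742500, 1.945000]
step 3: m = 1.843750, f(m) = -0.143586 < 0 → root in [1.843750, 1.945000]
Midpoint of [1.843750, 1.945000] = 1.894375

1.894375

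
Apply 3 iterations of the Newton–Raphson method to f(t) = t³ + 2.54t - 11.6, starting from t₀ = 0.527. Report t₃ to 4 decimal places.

2.0099

Newton update: t ← t − f(t)/f'(t).
f'(t) = 3t² + 2.54
t_0 = 0.527000: f = -10.115057, f' = 3.373187 → t_1 = 0.527000 - (-10.115057)/(3.373187) = 3.525665
t_1 = 3.525665: f = 41.180299, f' = 39.830935 → t_2 = 3.525665 - (41.180299)/(39.830935) = 2.491787
t_2 = 2.491787: f = 10.200659, f' = 21.167013 → t_3 = 2.491787 - (10.200659)/(21.167013) = 2.009874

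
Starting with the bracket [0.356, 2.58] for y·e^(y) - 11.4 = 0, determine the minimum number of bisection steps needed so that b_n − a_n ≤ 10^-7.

Initial width b − a = 2.58 − 0.356 = 2.224000.
After n steps the width is (b−a)/2^n; need (b−a)/2^n ≤ 10^-7.
So n ≥ log₂(2.224000/10^-7) = log₂(22240000.0000) ≈ 24.4067.
Hence n = 25.

25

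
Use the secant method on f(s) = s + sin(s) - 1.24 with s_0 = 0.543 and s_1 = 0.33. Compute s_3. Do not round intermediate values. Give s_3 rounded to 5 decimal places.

f(s_0) = -0.180293, f(s_1) = -0.585957
s_2 = 0.330000 - (-0.585957)·(0.330000 - 0.543000)/(-0.585957 - (-0.180293)) = 0.637666; f(s_2) = -0.007013
s_3 = 0.637666 - (-0.007013)·(0.637666 - 0.330000)/(-0.007013 - (-0.585957)) = 0.641392; f(s_3) = -0.000296

0.64139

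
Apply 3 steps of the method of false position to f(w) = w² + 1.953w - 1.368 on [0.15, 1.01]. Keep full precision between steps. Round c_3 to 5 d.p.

f(0.150000) = -1.052550, f(1.010000) = 1.624630
step 1: c = 0.488114, f(c) = -0.176457 < 0 → new bracket [0.488114, 1.010000]
step 2: c = 0.539245, f(c) = -0.024070 < 0 → new bracket [0.539245, 1.010000]
step 3: c = 0.546118, f(c) = -0.003188 < 0 → new bracket [0.546118, 1.010000]

0.54612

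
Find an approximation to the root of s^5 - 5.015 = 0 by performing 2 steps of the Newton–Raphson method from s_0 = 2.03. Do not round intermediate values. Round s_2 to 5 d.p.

f'(s) = 5s^4
s_0 = 2.030000: f = 29.458088, f' = 84.909084 → s_1 = 2.030000 - (29.458088)/(84.909084) = 1.683063
s_1 = 1.683063: f = 8.490233, f' = 40.120993 → s_2 = 1.683063 - (8.490233)/(40.120993) = 1.471447

1.47145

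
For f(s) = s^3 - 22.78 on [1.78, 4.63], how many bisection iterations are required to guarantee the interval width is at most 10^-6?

Initial width b − a = 4.63 − 1.78 = 2.850000.
After n steps the width is (b−a)/2^n; need (b−a)/2^n ≤ 10^-6.
So n ≥ log₂(2.850000/10^-6) = log₂(2850000.0000) ≈ 21.4425.
Hence n = 22.

22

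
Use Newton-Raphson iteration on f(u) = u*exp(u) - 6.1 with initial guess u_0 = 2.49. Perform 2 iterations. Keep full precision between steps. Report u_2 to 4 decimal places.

Newton update: u ← u − f(u)/f'(u).
f'(u) = (u+1)*exp(u)
u_0 = 2.490000: f = 23.932578, f' = 42.093854 → u_1 = 2.490000 - (23.932578)/(42.093854) = 1.921447
u_1 = 1.921447: f = 7.025093, f' = 19.955930 → u_2 = 1.921447 - (7.025093)/(19.955930) = 1.569417

1.5694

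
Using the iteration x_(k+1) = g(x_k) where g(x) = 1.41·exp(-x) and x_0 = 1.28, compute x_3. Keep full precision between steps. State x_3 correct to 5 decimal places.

x_1 = g(1.280000) = 0.392033
x_2 = g(0.392033) = 0.952712
x_3 = g(0.952712) = 0.543828

0.54383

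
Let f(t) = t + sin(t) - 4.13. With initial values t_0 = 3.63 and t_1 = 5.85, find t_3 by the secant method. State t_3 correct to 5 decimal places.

f(t_0) = -0.969220, f(t_1) = 1.300236
t_2 = 5.850000 - (1.300236)·(5.850000 - 3.630000)/(1.300236 - (-0.969220)) = 4.578099; f(t_2) = -0.542898
t_3 = 4.578099 - (-0.542898)·(4.578099 - 5.850000)/(-0.542898 - (1.300236)) = 4.952739; f(t_3) = -0.148515

4.95274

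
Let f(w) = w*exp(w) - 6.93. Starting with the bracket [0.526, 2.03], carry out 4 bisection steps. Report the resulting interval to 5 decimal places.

[1.46600, 1.56000]

f(0.526000) = -6.039929, f(2.030000) = 8.526595 (opposite signs)
step 1: m = 1.278000, f(m) = -2.342678 < 0 → root in [1.278000, 2.030000]
step 2: m = 1.654000, f(m) = 1.716863 > 0 → root in [1.278000, 1.654000]
step 3: m = 1.466000, f(m) = -0.579474 < 0 → root in [1.466000, 1.654000]
step 4: m = 1.560000, f(m) = 0.493761 > 0 → root in [1.466000, 1.560000]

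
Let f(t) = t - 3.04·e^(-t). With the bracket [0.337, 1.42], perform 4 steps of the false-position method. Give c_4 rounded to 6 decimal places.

False-position update: c = (a·f(b) − b·f(a))/(f(b) − f(a)); replace the endpoint whose sign matches f(c).
f(0.337000) = -1.833283, f(1.420000) = 0.685189
step 1: c = 1.125353, f(c) = 0.138758 > 0 → new bracket [0.337000, 1.125353]
step 2: c = 1.069882, f(c) = 0.027014 > 0 → new bracket [0.337000, 1.069882]
step 3: c = 1.059240, f(c) = 0.005214 > 0 → new bracket [0.337000, 1.059240]
step 4: c = 1.057192, f(c) = 0.001004 > 0 → new bracket [0.337000, 1.057192]

1.057192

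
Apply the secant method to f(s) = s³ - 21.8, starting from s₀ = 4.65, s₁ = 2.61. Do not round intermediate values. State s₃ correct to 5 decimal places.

f(s_0) = 78.744625, f(s_1) = -4.020419
s_2 = 2.610000 - (-4.020419)·(2.610000 - 4.650000)/(-4.020419 - (78.744625)) = 2.709096; f(s_2) = -1.917408
s_3 = 2.709096 - (-1.917408)·(2.709096 - 2.610000)/(-1.917408 - (-4.020419)) = 2.799445; f(s_3) = 0.138960

2.79945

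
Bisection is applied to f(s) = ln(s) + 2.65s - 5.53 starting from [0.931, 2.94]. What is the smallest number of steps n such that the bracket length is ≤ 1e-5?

18

Initial width b − a = 2.94 − 0.931 = 2.009000.
After n steps the width is (b−a)/2^n; need (b−a)/2^n ≤ 1e-5.
So n ≥ log₂(2.009000/1e-5) = log₂(200900.0000) ≈ 17.6161.
Hence n = 18.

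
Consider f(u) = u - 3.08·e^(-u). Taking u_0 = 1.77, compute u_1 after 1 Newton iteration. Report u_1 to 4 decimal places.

0.9532

f'(u) = 1 + 3.08·e^(-u)
u_0 = 1.770000: f = 1.245374, f' = 1.524626 → u_1 = 1.770000 - (1.245374)/(1.524626) = 0.953161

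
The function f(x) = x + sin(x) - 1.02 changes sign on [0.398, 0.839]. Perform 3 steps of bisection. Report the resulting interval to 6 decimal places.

[0.508250, 0.563375]

f(0.398000) = -0.234425, f(0.839000) = 0.562975 (opposite signs)
step 1: m = 0.618500, f(m) = 0.178314 > 0 → root in [0.398000, 0.618500]
step 2: m = 0.508250, f(m) = -0.025101 < 0 → root in [0.508250, 0.618500]
step 3: m = 0.563375, f(m) = 0.077418 > 0 → root in [0.508250, 0.563375]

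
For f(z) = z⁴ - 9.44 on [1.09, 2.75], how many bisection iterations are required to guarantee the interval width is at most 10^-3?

Initial width b − a = 2.75 − 1.09 = 1.660000.
After n steps the width is (b−a)/2^n; need (b−a)/2^n ≤ 10^-3.
So n ≥ log₂(1.660000/10^-3) = log₂(1660.0000) ≈ 10.6970.
Hence n = 11.

11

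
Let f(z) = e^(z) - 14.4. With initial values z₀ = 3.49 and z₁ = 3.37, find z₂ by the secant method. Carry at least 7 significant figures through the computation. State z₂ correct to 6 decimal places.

f(z_0) = 18.385948, f(z_1) = 14.678527
z_2 = 3.370000 - (14.678527)·(3.370000 - 3.490000)/(14.678527 - (18.385948)) = 2.894893; f(z_2) = 3.681558

2.894893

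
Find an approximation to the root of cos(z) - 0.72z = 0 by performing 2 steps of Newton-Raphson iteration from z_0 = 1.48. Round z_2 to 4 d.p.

0.8826

f'(z) = -sin(z) - 0.72
z_0 = 1.480000: f = -0.974928, f' = -1.715881 → z_1 = 1.480000 - (-0.974928)/(-1.715881) = 0.911820
z_1 = 0.911820: f = -0.044203, f' = -1.510620 → z_2 = 0.911820 - (-0.044203)/(-1.510620) = 0.882559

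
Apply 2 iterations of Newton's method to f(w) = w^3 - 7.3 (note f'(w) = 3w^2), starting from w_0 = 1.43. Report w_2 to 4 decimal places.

1.9586

w_0 = 1.430000: f = -4.375793, f' = 6.134700 → w_1 = 1.430000 - (-4.375793)/(6.134700) = 2.143286
w_1 = 2.143286: f = 2.545553, f' = 13.781019 → w_2 = 2.143286 - (2.545553)/(13.781019) = 1.958571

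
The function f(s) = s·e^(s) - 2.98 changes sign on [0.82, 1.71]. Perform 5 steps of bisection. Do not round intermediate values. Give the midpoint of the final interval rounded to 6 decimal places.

1.056406

f(0.820000) = -1.118190, f(1.710000) = 6.474524 (opposite signs)
step 1: m = 1.265000, f(m) = 1.502012 > 0 → root in [0.820000, 1.265000]
step 2: m = 1.042500, f(m) = -0.023158 < 0 → root in [1.042500, 1.265000]
step 3: m = 1.153750, f(m) = 0.677455 > 0 → root in [1.042500, 1.153750]
step 4: m = 1.098125, f(m) = 0.312770 > 0 → root in [1.042500, 1.098125]
step 5: m = 1.070312, f(m) = 0.141342 > 0 → root in [1.042500, 1.070312]
Midpoint of [1.042500, 1.070312] = 1.056406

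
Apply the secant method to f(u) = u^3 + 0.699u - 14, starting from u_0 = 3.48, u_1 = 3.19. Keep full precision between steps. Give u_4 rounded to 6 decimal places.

2.321077

f(u_0) = 30.576712, f(u_1) = 20.691569
u_2 = 3.190000 - (20.691569)·(3.190000 - 3.480000)/(20.691569 - (30.576712)) = 2.582972; f(u_2) = 5.038434
u_3 = 2.582972 - (5.038434)·(2.582972 - 3.190000)/(5.038434 - (20.691569)) = 2.387582; f(u_3) = 1.279449
u_4 = 2.387582 - (1.279449)·(2.387582 - 2.582972)/(1.279449 - (5.038434)) = 2.321077; f(u_4) = 0.127001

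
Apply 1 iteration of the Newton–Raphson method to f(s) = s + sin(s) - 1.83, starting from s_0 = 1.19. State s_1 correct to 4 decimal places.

0.9798

f'(s) = 1 + cos(s)
s_0 = 1.190000: f = 0.288369, f' = 1.371660 → s_1 = 1.190000 - (0.288369)/(1.371660) = 0.979766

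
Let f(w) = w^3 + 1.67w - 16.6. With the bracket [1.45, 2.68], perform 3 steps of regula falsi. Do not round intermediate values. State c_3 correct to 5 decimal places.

f(1.450000) = -11.129875, f(2.680000) = 7.124432
step 1: c = 2.199946, f(c) = -2.278873 < 0 → new bracket [2.199946, 2.680000]
step 2: c = 2.316286, f(c) = -0.304505 < 0 → new bracket [2.316286, 2.680000]
step 3: c = 2.331195, f(c) = -0.038104 < 0 → new bracket [2.331195, 2.680000]

2.33119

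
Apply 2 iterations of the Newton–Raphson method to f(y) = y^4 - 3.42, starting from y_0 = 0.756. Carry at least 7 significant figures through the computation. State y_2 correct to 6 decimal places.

f'(y) = 4y^3
y_0 = 0.756000: f = -3.093347, f' = 1.728325 → y_1 = 0.756000 - (-3.093347)/(1.728325) = 2.545795
y_1 = 2.545795: f = 38.584274, f' = 65.997898 → y_2 = 2.545795 - (38.584274)/(65.997898) = 1.961166

1.961166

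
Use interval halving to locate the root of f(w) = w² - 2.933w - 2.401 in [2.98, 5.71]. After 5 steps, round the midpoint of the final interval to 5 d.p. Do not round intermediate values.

f(2.980000) = -2.260940, f(5.710000) = 13.455670 (opposite signs)
step 1: m = 4.345000, f(m) = 3.734140 > 0 → root in [2.980000, 4.345000]
step 2: m = 3.662500, f(m) = 0.270794 > 0 → root in [2.980000, 3.662500]
step 3: m = 3.321250, f(m) = -1.111525 < 0 → root in [3.321250, 3.662500]
step 4: m = 3.491875, f(m) = -0.449478 < 0 → root in [3.491875, 3.662500]
step 5: m = 3.577187, f(m) = -0.096621 < 0 → root in [3.577187, 3.662500]
Midpoint of [3.577187, 3.662500] = 3.619844

3.61984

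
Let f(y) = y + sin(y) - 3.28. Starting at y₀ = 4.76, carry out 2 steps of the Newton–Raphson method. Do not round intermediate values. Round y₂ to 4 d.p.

Newton update: y ← y − f(y)/f'(y).
f'(y) = 1 + cos(y)
y_0 = 4.760000: f = 0.481133, f' = 1.047593 → y_1 = 4.760000 - (0.481133)/(1.047593) = 4.300725
y_1 = 4.300725: f = 0.104269, f' = 0.599865 → y_2 = 4.300725 - (0.104269)/(0.599865) = 4.126905

4.1269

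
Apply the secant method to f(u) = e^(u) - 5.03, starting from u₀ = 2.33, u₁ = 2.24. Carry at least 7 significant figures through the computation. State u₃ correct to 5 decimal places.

f(u_0) = 5.247942, f(u_1) = 4.363331
u_2 = 2.240000 - (4.363331)·(2.240000 - 2.330000)/(4.363331 - (5.247942)) = 1.796076; f(u_2) = 0.995955
u_3 = 1.796076 - (0.995955)·(1.796076 - 2.240000)/(0.995955 - (4.363331)) = 1.664778; f(u_3) = 0.254502

1.66478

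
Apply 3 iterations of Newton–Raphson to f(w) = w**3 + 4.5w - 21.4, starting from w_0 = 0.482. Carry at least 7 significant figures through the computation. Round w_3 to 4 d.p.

f'(w) = 3w**2 + 4.5
w_0 = 0.482000: f = -19.119020, f' = 5.196972 → w_1 = 0.482000 - (-19.119020)/(5.196972) = 4.160877
w_1 = 4.160877: f = 69.360773, f' = 56.438688 → w_2 = 4.160877 - (69.360773)/(56.438688) = 2.931919
w_2 = 2.931919: f = 16.996845, f' = 30.288445 → w_3 = 2.931919 - (16.996845)/(30.288445) = 2.370753

2.3708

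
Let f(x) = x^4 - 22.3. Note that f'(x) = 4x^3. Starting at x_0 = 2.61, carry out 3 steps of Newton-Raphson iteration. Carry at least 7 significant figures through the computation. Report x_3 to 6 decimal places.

2.173109

x_0 = 2.610000: f = 24.104706, f' = 71.118324 → x_1 = 2.610000 - (24.104706)/(71.118324) = 2.271062
x_1 = 2.271062: f = 4.302100, f' = 46.854028 → x_2 = 2.271062 - (4.302100)/(46.854028) = 2.179243
x_2 = 2.179243: f = 0.253940, f' = 41.397757 → x_3 = 2.179243 - (0.253940)/(41.397757) = 2.173109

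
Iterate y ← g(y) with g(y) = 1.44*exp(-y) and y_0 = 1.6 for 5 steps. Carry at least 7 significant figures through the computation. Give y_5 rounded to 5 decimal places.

0.59632

y_1 = g(1.600000) = 0.290731
y_2 = g(0.290731) = 1.076712
y_3 = g(1.076712) = 0.490628
y_4 = g(0.490628) = 0.881628
y_5 = g(0.881628) = 0.596316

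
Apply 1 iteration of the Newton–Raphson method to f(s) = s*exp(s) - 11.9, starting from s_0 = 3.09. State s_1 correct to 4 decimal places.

f'(s) = (s+1)*exp(s)
s_0 = 3.090000: f = 56.009171, f' = 89.886249 → s_1 = 3.090000 - (56.009171)/(89.886249) = 2.466888

2.4669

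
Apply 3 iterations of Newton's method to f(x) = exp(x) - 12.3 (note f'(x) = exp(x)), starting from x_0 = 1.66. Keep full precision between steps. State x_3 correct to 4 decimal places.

2.5147

Newton update: x ← x − f(x)/f'(x).
x_0 = 1.660000: f = -7.040689, f' = 5.259311 → x_1 = 1.660000 - (-7.040689)/(5.259311) = 2.998709
x_1 = 2.998709: f = 7.759632, f' = 20.059632 → x_2 = 2.998709 - (7.759632)/(20.059632) = 2.611881
x_2 = 2.611881: f = 1.324658, f' = 13.624658 → x_3 = 2.611881 - (1.324658)/(13.624658) = 2.514656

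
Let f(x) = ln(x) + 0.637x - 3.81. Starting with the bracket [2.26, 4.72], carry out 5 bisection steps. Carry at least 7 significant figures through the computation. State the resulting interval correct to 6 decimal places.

[3.797500, 3.874375]

f(2.260000) = -1.555015, f(4.720000) = 0.748449 (opposite signs)
step 1: m = 3.490000, f(m) = -0.336968 < 0 → root in [3.490000, 4.720000]
step 2: m = 4.105000, f(m) = 0.217091 > 0 → root in [3.490000, 4.105000]
step 3: m = 3.797500, f(m) = -0.056650 < 0 → root in [3.797500, 4.105000]
step 4: m = 3.951250, f(m) = 0.080978 > 0 → root in [3.797500, 3.951250]
step 5: m = 3.874375, f(m) = 0.012361 > 0 → root in [3.797500, 3.874375]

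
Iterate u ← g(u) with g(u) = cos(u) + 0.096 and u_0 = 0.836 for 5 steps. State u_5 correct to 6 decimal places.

u_1 = g(0.836000) = 0.766436
u_2 = g(0.766436) = 0.816387
u_3 = g(0.816387) = 0.780858
u_4 = g(0.780858) = 0.806310
u_5 = g(0.806310) = 0.788167

0.788167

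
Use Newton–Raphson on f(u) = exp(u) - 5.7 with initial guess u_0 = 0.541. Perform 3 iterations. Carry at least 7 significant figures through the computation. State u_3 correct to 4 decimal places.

f'(u) = exp(u)
u_0 = 0.541000: f = -3.982276, f' = 1.717724 → u_1 = 0.541000 - (-3.982276)/(1.717724) = 2.859345
u_1 = 2.859345: f = 11.750094, f' = 17.450094 → u_2 = 2.859345 - (11.750094)/(17.450094) = 2.185991
u_2 = 2.185991: f = 3.199462, f' = 8.899462 → u_3 = 2.185991 - (3.199462)/(8.899462) = 1.826479

1.8265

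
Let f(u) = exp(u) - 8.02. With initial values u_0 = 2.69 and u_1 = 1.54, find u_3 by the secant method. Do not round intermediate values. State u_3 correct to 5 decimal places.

2.13026

f(u_0) = 6.711676, f(u_1) = -3.355410
u_2 = 1.540000 - (-3.355410)·(1.540000 - 2.690000)/(-3.355410 - (6.711676)) = 1.923301; f(u_2) = -1.176490
u_3 = 1.923301 - (-1.176490)·(1.923301 - 1.540000)/(-1.176490 - (-3.355410)) = 2.130261; f(u_3) = 0.397063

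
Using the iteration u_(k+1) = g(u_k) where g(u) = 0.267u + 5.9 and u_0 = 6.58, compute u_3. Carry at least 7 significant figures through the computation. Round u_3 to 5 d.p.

u_1 = g(6.580000) = 7.656860
u_2 = g(7.656860) = 7.944382
u_3 = g(7.944382) = 8.021150

8.02115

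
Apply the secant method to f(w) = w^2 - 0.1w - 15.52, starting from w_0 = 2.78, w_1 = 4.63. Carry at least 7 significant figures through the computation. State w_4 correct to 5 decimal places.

Secant update: w_(k+1) = w_k − f(w_k)·(w_k − w_(k-1))/(f(w_k) − f(w_(k-1))).
f(w_0) = -8.069600, f(w_1) = 5.453900
w_2 = 4.630000 - (5.453900)·(4.630000 - 2.780000)/(5.453900 - (-8.069600)) = 3.883912; f(w_2) = -0.823615
w_3 = 3.883912 - (-0.823615)·(3.883912 - 4.630000)/(-0.823615 - (5.453900)) = 3.981800; f(w_3) = -0.063451
w_4 = 3.981800 - (-0.063451)·(3.981800 - 3.883912)/(-0.063451 - (-0.823615)) = 3.989970; f(w_4) = 0.000867

3.98997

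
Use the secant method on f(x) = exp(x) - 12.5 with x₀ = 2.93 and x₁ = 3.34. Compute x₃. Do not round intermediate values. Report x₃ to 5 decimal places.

f(x_0) = 6.227630, f(x_1) = 15.719127
x_2 = 3.340000 - (15.719127)·(3.340000 - 2.930000)/(15.719127 - (6.227630)) = 2.660988; f(x_2) = 1.810418
x_3 = 2.660988 - (1.810418)·(2.660988 - 3.340000)/(1.810418 - (15.719127)) = 2.572605; f(x_3) = 0.599900

2.57260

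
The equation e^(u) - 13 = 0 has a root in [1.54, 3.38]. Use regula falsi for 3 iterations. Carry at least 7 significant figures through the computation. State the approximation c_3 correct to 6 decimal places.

f(1.540000) = -8.335410, f(3.380000) = 16.370771
step 1: c = 2.160782, f(c) = -4.322078 < 0 → new bracket [2.160782, 3.380000]
step 2: c = 2.415438, f(c) = -1.805328 < 0 → new bracket [2.415438, 3.380000]
step 3: c = 2.511242, f(c) = -0.679773 < 0 → new bracket [2.511242, 3.380000]

2.511242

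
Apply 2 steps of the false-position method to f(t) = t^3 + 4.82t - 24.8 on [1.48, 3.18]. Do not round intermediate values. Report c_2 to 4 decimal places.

2.3182

f(1.480000) = -14.424608, f(3.180000) = 22.685032
step 1: c = 2.140794, f(c) = -4.670113 < 0 → new bracket [2.140794, 3.180000]
step 2: c = 2.318209, f(c) = -1.167962 < 0 → new bracket [2.318209, 3.180000]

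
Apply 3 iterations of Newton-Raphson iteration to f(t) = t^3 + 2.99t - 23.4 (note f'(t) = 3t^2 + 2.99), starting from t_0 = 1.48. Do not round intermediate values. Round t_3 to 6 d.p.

2.517133

t_0 = 1.480000: f = -15.733008, f' = 9.561200 → t_1 = 1.480000 - (-15.733008)/(9.561200) = 3.125506
t_1 = 3.125506: f = 16.477654, f' = 32.296355 → t_2 = 3.125506 - (16.477654)/(32.296355) = 2.615304
t_2 = 2.615304: f = 2.307953, f' = 23.509444 → t_3 = 2.615304 - (2.307953)/(23.509444) = 2.517133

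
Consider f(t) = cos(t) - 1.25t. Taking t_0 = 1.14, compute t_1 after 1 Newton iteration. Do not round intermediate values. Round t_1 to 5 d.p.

0.67331

f'(t) = -sin(t) - 1.25
t_0 = 1.140000: f = -1.007405, f' = -2.158633 → t_1 = 1.140000 - (-1.007405)/(-2.158633) = 0.673313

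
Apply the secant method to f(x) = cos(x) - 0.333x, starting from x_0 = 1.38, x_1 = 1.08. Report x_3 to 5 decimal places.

f(x_0) = -0.269899, f(x_1) = 0.111688
x_2 = 1.080000 - (0.111688)·(1.080000 - 1.380000)/(0.111688 - (-0.269899)) = 1.167808; f(x_2) = 0.003289
x_3 = 1.167808 - (0.003289)·(1.167808 - 1.080000)/(0.003289 - (0.111688)) = 1.170472; f(x_3) = -0.000050

1.17047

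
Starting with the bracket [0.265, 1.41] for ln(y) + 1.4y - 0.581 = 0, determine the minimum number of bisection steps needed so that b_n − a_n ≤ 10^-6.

21

Initial width b − a = 1.41 − 0.265 = 1.145000.
After n steps the width is (b−a)/2^n; need (b−a)/2^n ≤ 10^-6.
So n ≥ log₂(1.145000/10^-6) = log₂(1145000.0000) ≈ 20.1269.
Hence n = 21.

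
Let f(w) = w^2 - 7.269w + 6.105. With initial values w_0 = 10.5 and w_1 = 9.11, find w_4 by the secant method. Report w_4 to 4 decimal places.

Secant update: w_(k+1) = w_k − f(w_k)·(w_k − w_(k-1))/(f(w_k) − f(w_(k-1))).
f(w_0) = 40.030500, f(w_1) = 22.876510
w_2 = 9.110000 - (22.876510)·(9.110000 - 10.500000)/(22.876510 - (40.030500)) = 7.256300; f(w_2) = 6.012846
w_3 = 7.256300 - (6.012846)·(7.256300 - 9.110000)/(6.012846 - (22.876510)) = 6.595352; f(w_3) = 1.662053
w_4 = 6.595352 - (1.662053)·(6.595352 - 7.256300)/(1.662053 - (6.012846)) = 6.342862; f(w_4) = 0.230634

6.3429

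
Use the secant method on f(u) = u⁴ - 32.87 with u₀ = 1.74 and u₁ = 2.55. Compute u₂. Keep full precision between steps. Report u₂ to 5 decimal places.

Secant update: u_(k+1) = u_k − f(u_k)·(u_k − u_(k-1))/(f(u_k) − f(u_(k-1))).
f(u_0) = -23.703638, f(u_1) = 9.412506
u_2 = 2.550000 - (9.412506)·(2.550000 - 1.740000)/(9.412506 - (-23.703638)) = 2.319776; f(u_2) = -3.910955

2.31978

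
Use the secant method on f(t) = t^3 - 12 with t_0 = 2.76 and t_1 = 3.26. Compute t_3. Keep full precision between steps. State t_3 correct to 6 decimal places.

f(t_0) = 9.024576, f(t_1) = 22.645976
t_2 = 3.260000 - (22.645976)·(3.260000 - 2.760000)/(22.645976 - (9.024576)) = 2.428735; f(t_2) = 2.326516
t_3 = 2.428735 - (2.326516)·(2.428735 - 3.260000)/(2.326516 - (22.645976)) = 2.333558; f(t_3) = 0.707375

2.333558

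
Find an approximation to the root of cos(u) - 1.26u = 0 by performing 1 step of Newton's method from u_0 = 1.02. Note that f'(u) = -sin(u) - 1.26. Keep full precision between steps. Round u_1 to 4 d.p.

Newton update: u ← u − f(u)/f'(u).
u_0 = 1.020000: f = -0.761834, f' = -2.112108 → u_1 = 1.020000 - (-0.761834)/(-2.112108) = 0.659302

0.6593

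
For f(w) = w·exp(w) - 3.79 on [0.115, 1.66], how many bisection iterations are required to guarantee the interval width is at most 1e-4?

14

Initial width b − a = 1.66 − 0.115 = 1.545000.
After n steps the width is (b−a)/2^n; need (b−a)/2^n ≤ 1e-4.
So n ≥ log₂(1.545000/1e-4) = log₂(15450.0000) ≈ 13.9153.
Hence n = 14.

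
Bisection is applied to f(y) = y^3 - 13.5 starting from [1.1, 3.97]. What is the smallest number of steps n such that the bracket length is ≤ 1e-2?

Initial width b − a = 3.97 − 1.1 = 2.870000.
After n steps the width is (b−a)/2^n; need (b−a)/2^n ≤ 1e-2.
So n ≥ log₂(2.870000/1e-2) = log₂(287.0000) ≈ 8.1649.
Hence n = 9.

9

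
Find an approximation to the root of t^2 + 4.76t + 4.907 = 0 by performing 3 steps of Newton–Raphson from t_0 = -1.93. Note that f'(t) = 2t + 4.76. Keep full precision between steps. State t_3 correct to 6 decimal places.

-1.509529

Newton update: t ← t − f(t)/f'(t).
t_0 = -1.930000: f = -0.554900, f' = 0.900000 → t_1 = -1.930000 - (-0.554900)/(0.900000) = -1.313444
t_1 = -1.313444: f = 0.380141, f' = 2.133111 → t_2 = -1.313444 - (0.380141)/(2.133111) = -1.491654
t_2 = -1.491654: f = 0.031759, f' = 1.776692 → t_3 = -1.491654 - (0.031759)/(1.776692) = -1.509529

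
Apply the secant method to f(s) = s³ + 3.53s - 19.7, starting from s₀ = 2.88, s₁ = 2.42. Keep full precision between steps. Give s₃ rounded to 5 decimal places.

2.27093

Secant update: s_(k+1) = s_k − f(s_k)·(s_k − s_(k-1))/(f(s_k) − f(s_(k-1))).
f(s_0) = 14.354272, f(s_1) = 3.015088
s_2 = 2.420000 - (3.015088)·(2.420000 - 2.880000)/(3.015088 - (14.354272)) = 2.297686; f(s_2) = 0.541146
s_3 = 2.297686 - (0.541146)·(2.297686 - 2.420000)/(0.541146 - (3.015088)) = 2.270931; f(s_3) = 0.027873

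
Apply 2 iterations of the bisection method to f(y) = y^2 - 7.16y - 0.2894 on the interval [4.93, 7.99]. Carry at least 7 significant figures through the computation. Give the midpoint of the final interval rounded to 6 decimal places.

6.842500

f(4.930000) = -11.283300, f(7.990000) = 6.342300 (opposite signs)
step 1: m = 6.460000, f(m) = -4.811400 < 0 → root in [6.460000, 7.990000]
step 2: m = 7.225000, f(m) = 0.180225 > 0 → root in [6.460000, 7.225000]
Midpoint of [6.460000, 7.225000] = 6.842500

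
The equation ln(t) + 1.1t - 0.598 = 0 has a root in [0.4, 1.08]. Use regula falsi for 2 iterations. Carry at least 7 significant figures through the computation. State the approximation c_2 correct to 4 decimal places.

f(0.400000) = -1.074291, f(1.080000) = 0.666961
step 1: c = 0.819536, f(c) = 0.104473 > 0 → new bracket [0.400000, 0.819536]
step 2: c = 0.782353, f(c) = 0.017139 > 0 → new bracket [0.400000, 0.782353]

0.7824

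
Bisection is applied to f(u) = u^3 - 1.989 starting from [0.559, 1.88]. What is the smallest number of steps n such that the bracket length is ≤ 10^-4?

Initial width b − a = 1.88 − 0.559 = 1.321000.
After n steps the width is (b−a)/2^n; need (b−a)/2^n ≤ 10^-4.
So n ≥ log₂(1.321000/10^-4) = log₂(13210.0000) ≈ 13.6893.
Hence n = 14.

14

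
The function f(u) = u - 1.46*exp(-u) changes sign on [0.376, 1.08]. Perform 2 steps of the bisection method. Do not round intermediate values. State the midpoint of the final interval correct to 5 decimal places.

f(0.376000) = -0.626439, f(1.080000) = 0.584191 (opposite signs)
step 1: m = 0.728000, f(m) = 0.023004 > 0 → root in [0.376000, 0.728000]
step 2: m = 0.552000, f(m) = -0.288664 < 0 → root in [0.552000, 0.728000]
Midpoint of [0.552000, 0.728000] = 0.640000

0.64000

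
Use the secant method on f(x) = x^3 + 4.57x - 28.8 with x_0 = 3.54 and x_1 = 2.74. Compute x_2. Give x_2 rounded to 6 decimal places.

2.614883

f(x_0) = 31.739664, f(x_1) = 4.292624
x_2 = 2.740000 - (4.292624)·(2.740000 - 3.540000)/(4.292624 - (31.739664)) = 2.614883; f(x_2) = 1.029566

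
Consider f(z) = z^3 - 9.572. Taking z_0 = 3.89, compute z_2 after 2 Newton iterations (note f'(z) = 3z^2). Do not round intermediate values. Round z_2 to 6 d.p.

z_0 = 3.890000: f = 49.291869, f' = 45.396300 → z_1 = 3.890000 - (49.291869)/(45.396300) = 2.804188
z_1 = 2.804188: f = 12.478638, f' = 23.590403 → z_2 = 2.804188 - (12.478638)/(23.590403) = 2.275217

2.275217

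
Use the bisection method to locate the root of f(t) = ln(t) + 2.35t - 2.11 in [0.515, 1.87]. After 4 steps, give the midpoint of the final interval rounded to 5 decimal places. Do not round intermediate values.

f(0.515000) = -1.563338, f(1.870000) = 2.910438 (opposite signs)
step 1: m = 1.192500, f(m) = 0.868427 > 0 → root in [0.515000, 1.192500]
step 2: m = 0.853750, f(m) = -0.261804 < 0 → root in [0.853750, 1.192500]
step 3: m = 1.023125, f(m) = 0.317205 > 0 → root in [0.853750, 1.023125]
step 4: m = 0.938438, f(m) = 0.031789 > 0 → root in [0.853750, 0.938438]
Midpoint of [0.853750, 0.938438] = 0.896094

0.89609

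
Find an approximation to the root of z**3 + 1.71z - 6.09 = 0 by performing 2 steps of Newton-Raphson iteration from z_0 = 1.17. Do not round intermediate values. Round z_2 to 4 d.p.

Newton update: z ← z − f(z)/f'(z).
f'(z) = 3z**2 + 1.71
z_0 = 1.170000: f = -2.487687, f' = 5.816700 → z_1 = 1.170000 - (-2.487687)/(5.816700) = 1.597680
z_1 = 1.597680: f = 0.720242, f' = 9.367745 → z_2 = 1.597680 - (0.720242)/(9.367745) = 1.520795

1.5208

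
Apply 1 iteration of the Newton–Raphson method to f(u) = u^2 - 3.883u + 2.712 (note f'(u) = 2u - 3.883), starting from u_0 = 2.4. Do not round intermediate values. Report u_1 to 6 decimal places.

3.323882

Newton update: u ← u − f(u)/f'(u).
u_0 = 2.400000: f = -0.847200, f' = 0.917000 → u_1 = 2.400000 - (-0.847200)/(0.917000) = 3.323882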